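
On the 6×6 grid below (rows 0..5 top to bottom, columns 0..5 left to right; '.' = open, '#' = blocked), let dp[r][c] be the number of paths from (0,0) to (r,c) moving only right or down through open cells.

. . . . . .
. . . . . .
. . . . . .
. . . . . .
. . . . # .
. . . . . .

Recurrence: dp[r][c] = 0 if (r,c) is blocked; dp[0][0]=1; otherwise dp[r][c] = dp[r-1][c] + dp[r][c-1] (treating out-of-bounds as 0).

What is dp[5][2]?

r\c   0   1   2   3   4   5
  0   1   1   1   1   1   1
  1   1   2   3   4   5   6
  2   1   3   6  10  15  21
  3   1   4  10  20  35  56
  4   1   5  15  35   0  56
  5   1   6  21  56  56 112

21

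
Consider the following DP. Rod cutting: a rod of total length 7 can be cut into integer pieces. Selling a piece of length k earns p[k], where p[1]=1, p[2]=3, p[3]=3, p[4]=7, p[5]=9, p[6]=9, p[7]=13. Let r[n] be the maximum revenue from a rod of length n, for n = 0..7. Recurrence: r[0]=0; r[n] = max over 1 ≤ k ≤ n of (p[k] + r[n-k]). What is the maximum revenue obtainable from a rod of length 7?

   n    0    1    2    3    4    5    6    7
r[n]    0    1    3    4    7    9   10   13

13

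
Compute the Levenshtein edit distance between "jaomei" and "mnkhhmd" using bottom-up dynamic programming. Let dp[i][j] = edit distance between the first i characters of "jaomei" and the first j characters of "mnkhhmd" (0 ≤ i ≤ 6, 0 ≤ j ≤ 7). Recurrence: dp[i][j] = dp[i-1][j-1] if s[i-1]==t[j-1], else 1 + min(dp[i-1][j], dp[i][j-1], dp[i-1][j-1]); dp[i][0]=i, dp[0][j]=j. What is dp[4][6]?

5

   ''  m  n  k  h  h  m  d
''  0  1  2  3  4  5  6  7
 j  1  1  2  3  4  5  6  7
 a  2  2  2  3  4  5  6  7
 o  3  3  3  3  4  5  6  7
 m  4  3  4  4  4  5  5  6
 e  5  4  4  5  5  5  6  6
 i  6  5  5  5  6  6  6  7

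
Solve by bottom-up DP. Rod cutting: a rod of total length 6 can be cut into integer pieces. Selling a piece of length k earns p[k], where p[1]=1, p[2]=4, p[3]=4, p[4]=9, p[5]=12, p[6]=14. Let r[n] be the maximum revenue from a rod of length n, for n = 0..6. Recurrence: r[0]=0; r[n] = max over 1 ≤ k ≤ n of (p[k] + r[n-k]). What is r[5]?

12

   n    0    1    2    3    4    5    6
r[n]    0    1    4    5    9   12   14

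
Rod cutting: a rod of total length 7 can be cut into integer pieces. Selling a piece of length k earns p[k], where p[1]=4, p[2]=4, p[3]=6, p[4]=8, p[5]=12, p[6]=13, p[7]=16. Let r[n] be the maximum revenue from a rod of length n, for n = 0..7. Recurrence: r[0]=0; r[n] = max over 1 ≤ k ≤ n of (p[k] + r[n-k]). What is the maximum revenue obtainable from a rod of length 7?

28

   n    0    1    2    3    4    5    6    7
r[n]    0    4    8   12   16   20   24   28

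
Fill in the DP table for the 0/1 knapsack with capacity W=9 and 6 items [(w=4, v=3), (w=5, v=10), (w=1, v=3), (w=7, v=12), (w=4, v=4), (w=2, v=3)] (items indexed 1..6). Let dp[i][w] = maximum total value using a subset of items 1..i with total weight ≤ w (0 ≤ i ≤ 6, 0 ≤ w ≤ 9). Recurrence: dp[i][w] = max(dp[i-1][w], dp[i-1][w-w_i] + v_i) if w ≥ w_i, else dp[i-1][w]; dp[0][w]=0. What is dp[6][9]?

16

i\w   0   1   2   3   4   5   6   7   8   9
  0   0   0   0   0   0   0   0   0   0   0
  1   0   0   0   0   3   3   3   3   3   3
  2   0   0   0   0   3  10  10  10  10  13
  3   0   3   3   3   3  10  13  13  13  13
  4   0   3   3   3   3  10  13  13  15  15
  5   0   3   3   3   4  10  13  13  15  15
  6   0   3   3   6   6  10  13  13  16  16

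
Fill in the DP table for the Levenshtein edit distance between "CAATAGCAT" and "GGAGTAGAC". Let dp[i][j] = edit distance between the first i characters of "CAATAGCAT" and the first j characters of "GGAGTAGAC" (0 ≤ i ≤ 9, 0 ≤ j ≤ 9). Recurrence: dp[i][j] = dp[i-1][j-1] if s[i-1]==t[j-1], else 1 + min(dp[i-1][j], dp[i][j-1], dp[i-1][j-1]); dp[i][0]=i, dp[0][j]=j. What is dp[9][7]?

6

   ''  G  G  A  G  T  A  G  A  C
''  0  1  2  3  4  5  6  7  8  9
 C  1  1  2  3  4  5  6  7  8  8
 A  2  2  2  2  3  4  5  6  7  8
 A  3  3  3  2  3  4  4  5  6  7
 T  4  4  4  3  3  3  4  5  6  7
 A  5  5  5  4  4  4  3  4  5  6
 G  6  5  5  5  4  5  4  3  4  5
 C  7  6  6  6  5  5  5  4  4  4
 A  8  7  7  6  6  6  5  5  4  5
 T  9  8  8  7  7  6  6  6  5  5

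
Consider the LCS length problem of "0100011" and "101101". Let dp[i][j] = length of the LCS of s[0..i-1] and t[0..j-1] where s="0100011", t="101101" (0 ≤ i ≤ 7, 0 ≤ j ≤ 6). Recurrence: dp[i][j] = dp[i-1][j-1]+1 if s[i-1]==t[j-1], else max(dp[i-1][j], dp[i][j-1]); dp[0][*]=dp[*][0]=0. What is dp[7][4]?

   ''  1  0  1  1  0  1
''  0  0  0  0  0  0  0
 0  0  0  1  1  1  1  1
 1  0  1  1  2  2  2  2
 0  0  1  2  2  2  3  3
 0  0  1  2  2  2  3  3
 0  0  1  2  2  2  3  3
 1  0  1  2  3  3  3  4
 1  0  1  2  3  4  4  4

4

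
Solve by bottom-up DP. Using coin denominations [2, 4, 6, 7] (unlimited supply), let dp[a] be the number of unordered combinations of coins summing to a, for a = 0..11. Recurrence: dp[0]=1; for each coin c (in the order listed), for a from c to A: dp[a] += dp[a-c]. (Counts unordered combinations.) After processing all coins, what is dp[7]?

1

after  coin     0     1     2     3     4     5     6     7     8     9    10    11
          2     1     0     1     0     1     0     1     0     1     0     1     0
          4     1     0     1     0     2     0     2     0     3     0     3     0
          6     1     0     1     0     2     0     3     0     4     0     5     0
          7     1     0     1     0     2     0     3     1     4     1     5     2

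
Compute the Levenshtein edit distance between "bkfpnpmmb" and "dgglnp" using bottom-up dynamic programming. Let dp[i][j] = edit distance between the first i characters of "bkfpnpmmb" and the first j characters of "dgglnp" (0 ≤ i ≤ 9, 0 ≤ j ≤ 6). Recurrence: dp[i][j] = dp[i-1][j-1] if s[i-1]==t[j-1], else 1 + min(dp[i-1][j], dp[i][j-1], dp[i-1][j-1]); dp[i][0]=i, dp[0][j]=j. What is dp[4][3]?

   ''  d  g  g  l  n  p
''  0  1  2  3  4  5  6
 b  1  1  2  3  4  5  6
 k  2  2  2  3  4  5  6
 f  3  3  3  3  4  5  6
 p  4  4  4  4  4  5  5
 n  5  5  5  5  5  4  5
 p  6  6  6  6  6  5  4
 m  7  7  7  7  7  6  5
 m  8  8  8  8  8  7  6
 b  9  9  9  9  9  8  7

4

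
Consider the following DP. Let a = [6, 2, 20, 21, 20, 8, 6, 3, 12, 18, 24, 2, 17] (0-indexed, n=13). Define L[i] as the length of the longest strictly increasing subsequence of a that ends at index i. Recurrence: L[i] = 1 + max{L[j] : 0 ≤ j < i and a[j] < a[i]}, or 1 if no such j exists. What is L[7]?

2

   i    0    1    2    3    4    5    6    7    8    9   10   11   12
a[i]    6    2   20   21   20    8    6    3   12   18   24    2   17
L[i]    1    1    2    3    2    2    2    2    3    4    5    1    4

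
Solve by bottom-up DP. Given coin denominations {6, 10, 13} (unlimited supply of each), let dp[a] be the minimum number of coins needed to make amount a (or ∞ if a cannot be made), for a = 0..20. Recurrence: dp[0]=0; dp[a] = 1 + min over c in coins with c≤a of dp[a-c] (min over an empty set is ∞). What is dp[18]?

3

 a  0  1  2  3  4  5  6  7  8  9 10 11 12 13 14 15 16 17 18 19 20
dp  0  -  -  -  -  -  1  -  -  -  1  -  2  1  -  -  2  -  3  2  2
(- denotes ∞ / unreachable)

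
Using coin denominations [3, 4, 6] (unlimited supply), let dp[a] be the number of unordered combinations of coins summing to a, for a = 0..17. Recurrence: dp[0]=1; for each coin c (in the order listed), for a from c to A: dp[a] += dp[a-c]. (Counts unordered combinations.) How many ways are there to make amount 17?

after  coin     0     1     2     3     4     5     6     7     8     9    10    11    12    13    14    15    16    17
          3     1     0     0     1     0     0     1     0     0     1     0     0     1     0     0     1     0     0
          4     1     0     0     1     1     0     1     1     1     1     1     1     2     1     1     2     2     1
          6     1     0     0     1     1     0     2     1     1     2     2     1     4     2     2     4     4     2

2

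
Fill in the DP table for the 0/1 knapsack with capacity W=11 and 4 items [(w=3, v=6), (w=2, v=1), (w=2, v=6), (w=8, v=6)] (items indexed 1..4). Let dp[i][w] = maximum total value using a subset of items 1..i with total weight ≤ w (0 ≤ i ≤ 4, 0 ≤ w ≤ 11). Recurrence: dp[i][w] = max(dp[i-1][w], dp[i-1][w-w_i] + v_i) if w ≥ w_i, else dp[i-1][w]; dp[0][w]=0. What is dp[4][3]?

i\w   0   1   2   3   4   5   6   7   8   9  10  11
  0   0   0   0   0   0   0   0   0   0   0   0   0
  1   0   0   0   6   6   6   6   6   6   6   6   6
  2   0   0   1   6   6   7   7   7   7   7   7   7
  3   0   0   6   6   7  12  12  13  13  13  13  13
  4   0   0   6   6   7  12  12  13  13  13  13  13

6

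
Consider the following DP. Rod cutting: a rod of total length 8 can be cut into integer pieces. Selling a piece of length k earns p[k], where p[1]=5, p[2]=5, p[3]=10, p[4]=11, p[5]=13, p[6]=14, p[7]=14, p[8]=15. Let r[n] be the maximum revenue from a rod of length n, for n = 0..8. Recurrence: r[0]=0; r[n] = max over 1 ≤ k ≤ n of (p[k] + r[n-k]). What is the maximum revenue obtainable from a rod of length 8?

40

   n    0    1    2    3    4    5    6    7    8
r[n]    0    5   10   15   20   25   30   35   40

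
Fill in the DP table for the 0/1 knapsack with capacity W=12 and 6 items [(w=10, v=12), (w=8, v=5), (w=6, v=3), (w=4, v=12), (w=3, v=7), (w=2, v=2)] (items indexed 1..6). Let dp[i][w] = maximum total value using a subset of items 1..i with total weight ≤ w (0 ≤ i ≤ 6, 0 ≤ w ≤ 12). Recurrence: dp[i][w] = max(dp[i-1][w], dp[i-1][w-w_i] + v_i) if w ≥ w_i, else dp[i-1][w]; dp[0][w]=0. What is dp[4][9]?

i\w   0   1   2   3   4   5   6   7   8   9  10  11  12
  0   0   0   0   0   0   0   0   0   0   0   0   0   0
  1   0   0   0   0   0   0   0   0   0   0  12  12  12
  2   0   0   0   0   0   0   0   0   5   5  12  12  12
  3   0   0   0   0   0   0   3   3   5   5  12  12  12
  4   0   0   0   0  12  12  12  12  12  12  15  15  17
  5   0   0   0   7  12  12  12  19  19  19  19  19  19
  6   0   0   2   7  12  12  14  19  19  21  21  21  21

12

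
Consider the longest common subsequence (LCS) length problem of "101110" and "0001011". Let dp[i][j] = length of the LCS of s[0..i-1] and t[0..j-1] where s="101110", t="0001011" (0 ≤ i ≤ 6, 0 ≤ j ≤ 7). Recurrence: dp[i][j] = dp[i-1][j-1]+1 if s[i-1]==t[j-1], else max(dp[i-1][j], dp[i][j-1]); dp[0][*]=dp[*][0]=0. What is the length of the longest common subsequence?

4

   ''  0  0  0  1  0  1  1
''  0  0  0  0  0  0  0  0
 1  0  0  0  0  1  1  1  1
 0  0  1  1  1  1  2  2  2
 1  0  1  1  1  2  2  3  3
 1  0  1  1  1  2  2  3  4
 1  0  1  1  1  2  2  3  4
 0  0  1  2  2  2  3  3  4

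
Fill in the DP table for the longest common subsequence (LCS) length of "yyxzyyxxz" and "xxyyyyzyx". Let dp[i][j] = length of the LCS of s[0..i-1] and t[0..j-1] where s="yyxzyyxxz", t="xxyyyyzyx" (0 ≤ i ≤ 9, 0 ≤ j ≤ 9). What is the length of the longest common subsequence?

5

   ''  x  x  y  y  y  y  z  y  x
''  0  0  0  0  0  0  0  0  0  0
 y  0  0  0  1  1  1  1  1  1  1
 y  0  0  0  1  2  2  2  2  2  2
 x  0  1  1  1  2  2  2  2  2  3
 z  0  1  1  1  2  2  2  3  3  3
 y  0  1  1  2  2  3  3  3  4  4
 y  0  1  1  2  3  3  4  4  4  4
 x  0  1  2  2  3  3  4  4  4  5
 x  0  1  2  2  3  3  4  4  4  5
 z  0  1  2  2  3  3  4  5  5  5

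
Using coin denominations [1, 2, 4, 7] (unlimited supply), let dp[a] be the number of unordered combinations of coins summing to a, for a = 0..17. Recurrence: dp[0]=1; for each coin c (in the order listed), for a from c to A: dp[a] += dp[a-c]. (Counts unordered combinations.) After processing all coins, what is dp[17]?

after  coin     0     1     2     3     4     5     6     7     8     9    10    11    12    13    14    15    16    17
          1     1     1     1     1     1     1     1     1     1     1     1     1     1     1     1     1     1     1
          2     1     1     2     2     3     3     4     4     5     5     6     6     7     7     8     8     9     9
          4     1     1     2     2     4     4     6     6     9     9    12    12    16    16    20    20    25    25
          7     1     1     2     2     4     4     6     7    10    11    14    16    20    22    27    30    36    39

39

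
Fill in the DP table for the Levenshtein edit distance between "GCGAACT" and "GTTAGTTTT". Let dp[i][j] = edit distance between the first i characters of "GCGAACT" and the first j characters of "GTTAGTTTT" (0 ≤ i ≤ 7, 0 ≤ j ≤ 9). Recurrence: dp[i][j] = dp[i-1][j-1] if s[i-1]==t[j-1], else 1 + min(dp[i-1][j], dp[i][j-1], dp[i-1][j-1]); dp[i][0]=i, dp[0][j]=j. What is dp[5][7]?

5

   ''  G  T  T  A  G  T  T  T  T
''  0  1  2  3  4  5  6  7  8  9
 G  1  0  1  2  3  4  5  6  7  8
 C  2  1  1  2  3  4  5  6  7  8
 G  3  2  2  2  3  3  4  5  6  7
 A  4  3  3  3  2  3  4  5  6  7
 A  5  4  4  4  3  3  4  5  6  7
 C  6  5  5  5  4  4  4  5  6  7
 T  7  6  5  5  5  5  4  4  5  6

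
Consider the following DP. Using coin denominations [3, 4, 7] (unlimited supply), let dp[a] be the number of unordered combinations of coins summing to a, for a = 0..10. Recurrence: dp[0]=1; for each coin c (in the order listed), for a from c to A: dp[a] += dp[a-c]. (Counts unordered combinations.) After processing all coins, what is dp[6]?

1

after  coin     0     1     2     3     4     5     6     7     8     9    10
          3     1     0     0     1     0     0     1     0     0     1     0
          4     1     0     0     1     1     0     1     1     1     1     1
          7     1     0     0     1     1     0     1     2     1     1     2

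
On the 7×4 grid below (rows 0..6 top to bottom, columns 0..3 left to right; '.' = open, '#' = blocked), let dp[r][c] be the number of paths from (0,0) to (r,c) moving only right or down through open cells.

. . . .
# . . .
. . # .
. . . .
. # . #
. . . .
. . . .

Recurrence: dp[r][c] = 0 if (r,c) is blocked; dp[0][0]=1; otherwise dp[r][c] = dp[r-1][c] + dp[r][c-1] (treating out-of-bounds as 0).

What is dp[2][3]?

r\c   0   1   2   3
  0   1   1   1   1
  1   0   1   2   3
  2   0   1   0   3
  3   0   1   1   4
  4   0   0   1   0
  5   0   0   1   1
  6   0   0   1   2

3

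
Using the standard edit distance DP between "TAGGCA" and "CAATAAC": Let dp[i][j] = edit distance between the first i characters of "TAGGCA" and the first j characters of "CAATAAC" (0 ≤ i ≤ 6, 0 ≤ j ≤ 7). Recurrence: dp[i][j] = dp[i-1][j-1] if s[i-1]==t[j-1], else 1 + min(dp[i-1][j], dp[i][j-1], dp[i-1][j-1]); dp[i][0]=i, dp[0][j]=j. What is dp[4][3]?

3

   ''  C  A  A  T  A  A  C
''  0  1  2  3  4  5  6  7
 T  1  1  2  3  3  4  5  6
 A  2  2  1  2  3  3  4  5
 G  3  3  2  2  3  4  4  5
 G  4  4  3  3  3  4  5  5
 C  5  4  4  4  4  4  5  5
 A  6  5  4  4  5  4  4  5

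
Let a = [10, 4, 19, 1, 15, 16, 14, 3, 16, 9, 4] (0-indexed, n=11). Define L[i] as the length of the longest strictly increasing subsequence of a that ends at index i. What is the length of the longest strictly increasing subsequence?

3

   i    0    1    2    3    4    5    6    7    8    9   10
a[i]   10    4   19    1   15   16   14    3   16    9    4
L[i]    1    1    2    1    2    3    2    2    3    3    3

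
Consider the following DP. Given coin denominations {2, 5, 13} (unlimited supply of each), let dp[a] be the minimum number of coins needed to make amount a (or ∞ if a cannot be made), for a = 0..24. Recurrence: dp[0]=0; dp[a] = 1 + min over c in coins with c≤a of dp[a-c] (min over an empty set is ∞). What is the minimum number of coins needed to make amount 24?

 a  0  1  2  3  4  5  6  7  8  9 10 11 12 13 14 15 16 17 18 19 20 21 22 23 24
dp  0  -  1  -  2  1  3  2  4  3  2  4  3  1  4  2  5  3  2  4  3  5  4  3  5
(- denotes ∞ / unreachable)

5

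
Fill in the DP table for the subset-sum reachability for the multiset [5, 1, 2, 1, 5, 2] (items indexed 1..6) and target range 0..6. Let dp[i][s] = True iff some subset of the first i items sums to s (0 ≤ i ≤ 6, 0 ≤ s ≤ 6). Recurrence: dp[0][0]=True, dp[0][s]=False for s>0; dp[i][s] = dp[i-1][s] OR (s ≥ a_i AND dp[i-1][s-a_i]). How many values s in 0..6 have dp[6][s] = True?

i\s   0   1   2   3   4   5   6
  0   T   F   F   F   F   F   F
  1   T   F   F   F   F   T   F
  2   T   T   F   F   F   T   T
  3   T   T   T   T   F   T   T
  4   T   T   T   T   T   T   T
  5   T   T   T   T   T   T   T
  6   T   T   T   T   T   T   T

7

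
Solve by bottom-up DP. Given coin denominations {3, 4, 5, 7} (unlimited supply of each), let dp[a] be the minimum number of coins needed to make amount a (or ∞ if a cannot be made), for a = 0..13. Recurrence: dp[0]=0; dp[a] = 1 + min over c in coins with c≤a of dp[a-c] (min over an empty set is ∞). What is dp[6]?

2

 a  0  1  2  3  4  5  6  7  8  9 10 11 12 13
dp  0  -  -  1  1  1  2  1  2  2  2  2  2  3
(- denotes ∞ / unreachable)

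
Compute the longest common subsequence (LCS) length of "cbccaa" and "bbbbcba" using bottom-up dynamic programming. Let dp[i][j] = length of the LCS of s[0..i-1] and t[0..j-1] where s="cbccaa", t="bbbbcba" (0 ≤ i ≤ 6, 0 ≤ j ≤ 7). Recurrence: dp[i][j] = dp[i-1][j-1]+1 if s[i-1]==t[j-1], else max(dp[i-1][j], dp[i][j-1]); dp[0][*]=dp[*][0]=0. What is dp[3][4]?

1

   ''  b  b  b  b  c  b  a
''  0  0  0  0  0  0  0  0
 c  0  0  0  0  0  1  1  1
 b  0  1  1  1  1  1  2  2
 c  0  1  1  1  1  2  2  2
 c  0  1  1  1  1  2  2  2
 a  0  1  1  1  1  2  2  3
 a  0  1  1  1  1  2  2  3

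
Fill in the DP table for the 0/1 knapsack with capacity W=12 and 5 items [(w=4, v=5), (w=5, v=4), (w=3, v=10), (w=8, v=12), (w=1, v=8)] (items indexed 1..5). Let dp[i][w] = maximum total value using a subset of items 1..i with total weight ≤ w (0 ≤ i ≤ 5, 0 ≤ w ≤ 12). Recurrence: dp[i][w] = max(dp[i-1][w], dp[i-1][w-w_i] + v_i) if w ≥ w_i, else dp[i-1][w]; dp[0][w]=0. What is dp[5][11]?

i\w   0   1   2   3   4   5   6   7   8   9  10  11  12
  0   0   0   0   0   0   0   0   0   0   0   0   0   0
  1   0   0   0   0   5   5   5   5   5   5   5   5   5
  2   0   0   0   0   5   5   5   5   5   9   9   9   9
  3   0   0   0  10  10  10  10  15  15  15  15  15  19
  4   0   0   0  10  10  10  10  15  15  15  15  22  22
  5   0   8   8  10  18  18  18  18  23  23  23  23  30

23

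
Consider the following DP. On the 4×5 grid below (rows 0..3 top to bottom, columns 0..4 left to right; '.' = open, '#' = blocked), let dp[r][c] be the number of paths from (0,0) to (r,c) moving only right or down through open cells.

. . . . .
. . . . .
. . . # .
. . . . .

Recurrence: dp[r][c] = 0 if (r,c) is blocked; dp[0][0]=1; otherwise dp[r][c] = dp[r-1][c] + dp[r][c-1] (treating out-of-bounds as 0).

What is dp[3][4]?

15

r\c   0   1   2   3   4
  0   1   1   1   1   1
  1   1   2   3   4   5
  2   1   3   6   0   5
  3   1   4  10  10  15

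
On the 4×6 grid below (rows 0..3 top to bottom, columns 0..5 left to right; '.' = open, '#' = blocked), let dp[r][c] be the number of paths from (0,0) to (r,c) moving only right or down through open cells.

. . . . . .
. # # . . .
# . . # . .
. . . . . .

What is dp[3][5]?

7

r\c   0   1   2   3   4   5
  0   1   1   1   1   1   1
  1   1   0   0   1   2   3
  2   0   0   0   0   2   5
  3   0   0   0   0   2   7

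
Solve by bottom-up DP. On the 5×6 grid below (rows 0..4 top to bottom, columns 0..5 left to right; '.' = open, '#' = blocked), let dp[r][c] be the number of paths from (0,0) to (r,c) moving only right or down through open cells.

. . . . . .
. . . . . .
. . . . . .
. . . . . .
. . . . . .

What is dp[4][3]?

35

r\c   0   1   2   3   4   5
  0   1   1   1   1   1   1
  1   1   2   3   4   5   6
  2   1   3   6  10  15  21
  3   1   4  10  20  35  56
  4   1   5  15  35  70 126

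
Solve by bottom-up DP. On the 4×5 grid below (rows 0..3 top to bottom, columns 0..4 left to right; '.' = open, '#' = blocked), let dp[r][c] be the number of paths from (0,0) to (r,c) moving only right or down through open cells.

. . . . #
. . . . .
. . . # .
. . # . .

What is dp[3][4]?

r\c   0   1   2   3   4
  0   1   1   1   1   0
  1   1   2   3   4   4
  2   1   3   6   0   4
  3   1   4   0   0   4

4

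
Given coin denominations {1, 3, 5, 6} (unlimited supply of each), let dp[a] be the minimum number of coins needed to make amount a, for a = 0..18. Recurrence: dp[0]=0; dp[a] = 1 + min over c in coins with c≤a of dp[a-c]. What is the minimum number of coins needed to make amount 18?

3

 a  0  1  2  3  4  5  6  7  8  9 10 11 12 13 14 15 16 17 18
dp  0  1  2  1  2  1  1  2  2  2  2  2  2  3  3  3  3  3  3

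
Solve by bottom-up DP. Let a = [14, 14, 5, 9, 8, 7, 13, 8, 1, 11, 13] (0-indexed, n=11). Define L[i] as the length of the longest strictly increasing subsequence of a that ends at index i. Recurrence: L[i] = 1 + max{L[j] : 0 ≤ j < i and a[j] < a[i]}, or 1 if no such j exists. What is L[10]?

   i    0    1    2    3    4    5    6    7    8    9   10
a[i]   14   14    5    9    8    7   13    8    1   11   13
L[i]    1    1    1    2    2    2    3    3    1    4    5

5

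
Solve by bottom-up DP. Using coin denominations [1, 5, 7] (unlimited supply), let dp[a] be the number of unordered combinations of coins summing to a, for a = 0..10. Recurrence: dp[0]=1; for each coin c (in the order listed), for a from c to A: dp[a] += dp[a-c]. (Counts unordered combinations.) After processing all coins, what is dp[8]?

3

after  coin     0     1     2     3     4     5     6     7     8     9    10
          1     1     1     1     1     1     1     1     1     1     1     1
          5     1     1     1     1     1     2     2     2     2     2     3
          7     1     1     1     1     1     2     2     3     3     3     4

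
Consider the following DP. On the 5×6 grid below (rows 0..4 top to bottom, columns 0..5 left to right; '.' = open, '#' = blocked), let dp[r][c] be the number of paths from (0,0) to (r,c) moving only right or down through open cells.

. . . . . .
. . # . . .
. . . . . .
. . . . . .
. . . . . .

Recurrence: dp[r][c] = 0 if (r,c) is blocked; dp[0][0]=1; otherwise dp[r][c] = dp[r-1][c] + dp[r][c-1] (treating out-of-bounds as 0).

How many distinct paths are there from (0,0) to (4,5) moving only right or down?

r\c   0   1   2   3   4   5
  0   1   1   1   1   1   1
  1   1   2   0   1   2   3
  2   1   3   3   4   6   9
  3   1   4   7  11  17  26
  4   1   5  12  23  40  66

66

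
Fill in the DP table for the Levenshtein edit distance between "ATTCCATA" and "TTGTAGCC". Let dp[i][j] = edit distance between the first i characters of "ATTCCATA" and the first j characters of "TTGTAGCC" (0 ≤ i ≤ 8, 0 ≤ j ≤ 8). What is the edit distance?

   ''  T  T  G  T  A  G  C  C
''  0  1  2  3  4  5  6  7  8
 A  1  1  2  3  4  4  5  6  7
 T  2  1  1  2  3  4  5  6  7
 T  3  2  1  2  2  3  4  5  6
 C  4  3  2  2  3  3  4  4  5
 C  5  4  3  3  3  4  4  4  4
 A  6  5  4  4  4  3  4  5  5
 T  7  6  5  5  4  4  4  5  6
 A  8  7  6  6  5  4  5  5  6

6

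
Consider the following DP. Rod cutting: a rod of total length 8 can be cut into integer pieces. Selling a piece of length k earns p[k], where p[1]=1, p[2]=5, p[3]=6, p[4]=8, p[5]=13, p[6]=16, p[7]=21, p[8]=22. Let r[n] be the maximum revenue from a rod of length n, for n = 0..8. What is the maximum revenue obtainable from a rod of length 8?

22

   n    0    1    2    3    4    5    6    7    8
r[n]    0    1    5    6   10   13   16   21   22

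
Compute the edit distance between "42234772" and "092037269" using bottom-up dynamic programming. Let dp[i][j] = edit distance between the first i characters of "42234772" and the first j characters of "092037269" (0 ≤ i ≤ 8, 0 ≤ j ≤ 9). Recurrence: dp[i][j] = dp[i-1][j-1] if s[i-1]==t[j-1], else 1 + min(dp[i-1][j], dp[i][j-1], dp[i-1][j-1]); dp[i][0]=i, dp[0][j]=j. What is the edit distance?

7

   ''  0  9  2  0  3  7  2  6  9
''  0  1  2  3  4  5  6  7  8  9
 4  1  1  2  3  4  5  6  7  8  9
 2  2  2  2  2  3  4  5  6  7  8
 2  3  3  3  2  3  4  5  5  6  7
 3  4  4  4  3  3  3  4  5  6  7
 4  5  5  5  4  4  4  4  5  6  7
 7  6  6  6  5  5  5  4  5  6  7
 7  7  7  7  6  6  6  5  5  6  7
 2  8  8  8  7  7  7  6  5  6  7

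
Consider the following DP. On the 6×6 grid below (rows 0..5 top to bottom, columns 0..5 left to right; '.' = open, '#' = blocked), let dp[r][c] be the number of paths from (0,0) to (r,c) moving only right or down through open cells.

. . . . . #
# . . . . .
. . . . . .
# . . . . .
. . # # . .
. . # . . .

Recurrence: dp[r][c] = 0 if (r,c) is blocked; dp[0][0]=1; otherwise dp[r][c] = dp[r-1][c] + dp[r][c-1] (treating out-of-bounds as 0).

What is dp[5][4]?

20

r\c   0   1   2   3   4   5
  0   1   1   1   1   1   0
  1   0   1   2   3   4   4
  2   0   1   3   6  10  14
  3   0   1   4  10  20  34
  4   0   1   0   0  20  54
  5   0   1   0   0  20  74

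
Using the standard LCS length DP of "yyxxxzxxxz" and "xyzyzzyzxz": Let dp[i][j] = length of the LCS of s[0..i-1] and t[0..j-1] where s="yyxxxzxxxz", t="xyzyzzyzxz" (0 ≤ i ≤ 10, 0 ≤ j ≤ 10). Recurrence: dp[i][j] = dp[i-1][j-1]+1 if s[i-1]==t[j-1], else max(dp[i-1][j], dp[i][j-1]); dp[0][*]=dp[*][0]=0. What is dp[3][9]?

   ''  x  y  z  y  z  z  y  z  x  z
''  0  0  0  0  0  0  0  0  0  0  0
 y  0  0  1  1  1  1  1  1  1  1  1
 y  0  0  1  1  2  2  2  2  2  2  2
 x  0  1  1  1  2  2  2  2  2  3  3
 x  0  1  1  1  2  2  2  2  2  3  3
 x  0  1  1  1  2  2  2  2  2  3  3
 z  0  1  1  2  2  3  3  3  3  3  4
 x  0  1  1  2  2  3  3  3  3  4  4
 x  0  1  1  2  2  3  3  3  3  4  4
 x  0  1  1  2  2  3  3  3  3  4  4
 z  0  1  1  2  2  3  4  4  4  4  5

3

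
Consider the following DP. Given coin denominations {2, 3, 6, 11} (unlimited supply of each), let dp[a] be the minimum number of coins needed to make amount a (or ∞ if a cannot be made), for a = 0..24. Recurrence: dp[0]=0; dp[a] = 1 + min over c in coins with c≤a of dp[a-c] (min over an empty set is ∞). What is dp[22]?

2

 a  0  1  2  3  4  5  6  7  8  9 10 11 12 13 14 15 16 17 18 19 20 21 22 23 24
dp  0  -  1  1  2  2  1  3  2  2  3  1  2  2  2  3  3  2  3  3  3  4  2  3  3
(- denotes ∞ / unreachable)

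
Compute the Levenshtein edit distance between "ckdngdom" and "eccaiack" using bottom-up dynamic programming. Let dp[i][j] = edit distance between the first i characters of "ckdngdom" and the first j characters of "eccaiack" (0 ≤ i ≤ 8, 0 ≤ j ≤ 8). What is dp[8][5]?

   ''  e  c  c  a  i  a  c  k
''  0  1  2  3  4  5  6  7  8
 c  1  1  1  2  3  4  5  6  7
 k  2  2  2  2  3  4  5  6  6
 d  3  3  3  3  3  4  5  6  7
 n  4  4  4  4  4  4  5  6  7
 g  5  5  5  5  5  5  5  6  7
 d  6  6  6  6  6  6  6  6  7
 o  7  7  7  7  7  7  7  7  7
 m  8  8  8  8  8  8  8  8  8

8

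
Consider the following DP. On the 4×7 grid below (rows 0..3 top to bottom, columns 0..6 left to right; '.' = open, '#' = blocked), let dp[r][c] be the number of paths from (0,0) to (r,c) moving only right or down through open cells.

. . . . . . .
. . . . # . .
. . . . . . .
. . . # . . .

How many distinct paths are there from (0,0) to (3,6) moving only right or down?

r\c   0   1   2   3   4   5   6
  0   1   1   1   1   1   1   1
  1   1   2   3   4   0   1   2
  2   1   3   6  10  10  11  13
  3   1   4  10   0  10  21  34

34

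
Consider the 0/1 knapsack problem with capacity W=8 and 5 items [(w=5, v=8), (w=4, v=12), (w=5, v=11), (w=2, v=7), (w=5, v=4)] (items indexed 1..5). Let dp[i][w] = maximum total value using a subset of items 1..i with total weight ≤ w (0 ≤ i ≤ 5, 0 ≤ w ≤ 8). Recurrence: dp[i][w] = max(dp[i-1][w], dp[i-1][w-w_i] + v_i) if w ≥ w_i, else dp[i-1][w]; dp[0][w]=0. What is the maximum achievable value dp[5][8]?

19

i\w   0   1   2   3   4   5   6   7   8
  0   0   0   0   0   0   0   0   0   0
  1   0   0   0   0   0   8   8   8   8
  2   0   0   0   0  12  12  12  12  12
  3   0   0   0   0  12  12  12  12  12
  4   0   0   7   7  12  12  19  19  19
  5   0   0   7   7  12  12  19  19  19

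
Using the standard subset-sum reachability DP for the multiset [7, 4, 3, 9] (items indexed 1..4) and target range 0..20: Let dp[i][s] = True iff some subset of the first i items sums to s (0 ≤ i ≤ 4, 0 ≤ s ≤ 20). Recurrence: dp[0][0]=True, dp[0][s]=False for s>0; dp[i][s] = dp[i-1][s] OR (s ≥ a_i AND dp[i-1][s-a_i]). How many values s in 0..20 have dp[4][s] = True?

13

i\s   0   1   2   3   4   5   6   7   8   9  10  11  12  13  14  15  16  17  18  19  20
  0   T   F   F   F   F   F   F   F   F   F   F   F   F   F   F   F   F   F   F   F   F
  1   T   F   F   F   F   F   F   T   F   F   F   F   F   F   F   F   F   F   F   F   F
  2   T   F   F   F   T   F   F   T   F   F   F   T   F   F   F   F   F   F   F   F   F
  3   T   F   F   T   T   F   F   T   F   F   T   T   F   F   T   F   F   F   F   F   F
  4   T   F   F   T   T   F   F   T   F   T   T   T   T   T   T   F   T   F   F   T   T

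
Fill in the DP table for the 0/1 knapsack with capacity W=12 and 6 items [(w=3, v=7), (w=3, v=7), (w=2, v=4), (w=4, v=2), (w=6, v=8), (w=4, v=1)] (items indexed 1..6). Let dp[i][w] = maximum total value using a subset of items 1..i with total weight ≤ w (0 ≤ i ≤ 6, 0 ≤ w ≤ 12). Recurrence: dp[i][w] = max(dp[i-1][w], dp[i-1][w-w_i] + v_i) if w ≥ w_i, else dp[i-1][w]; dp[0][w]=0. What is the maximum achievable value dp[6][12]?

i\w   0   1   2   3   4   5   6   7   8   9  10  11  12
  0   0   0   0   0   0   0   0   0   0   0   0   0   0
  1   0   0   0   7   7   7   7   7   7   7   7   7   7
  2   0   0   0   7   7   7  14  14  14  14  14  14  14
  3   0   0   4   7   7  11  14  14  18  18  18  18  18
  4   0   0   4   7   7  11  14  14  18  18  18  18  20
  5   0   0   4   7   7  11  14  14  18  18  18  19  22
  6   0   0   4   7   7  11  14  14  18  18  18  19  22

22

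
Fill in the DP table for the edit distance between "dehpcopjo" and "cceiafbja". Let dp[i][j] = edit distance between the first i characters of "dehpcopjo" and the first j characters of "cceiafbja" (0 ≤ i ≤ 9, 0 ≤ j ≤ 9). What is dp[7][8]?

7

   ''  c  c  e  i  a  f  b  j  a
''  0  1  2  3  4  5  6  7  8  9
 d  1  1  2  3  4  5  6  7  8  9
 e  2  2  2  2  3  4  5  6  7  8
 h  3  3  3  3  3  4  5  6  7  8
 p  4  4  4  4  4  4  5  6  7  8
 c  5  4  4  5  5  5  5  6  7  8
 o  6  5  5  5  6  6  6  6  7  8
 p  7  6  6  6  6  7  7  7  7  8
 j  8  7  7  7  7  7  8  8  7  8
 o  9  8  8  8  8  8  8  9  8  8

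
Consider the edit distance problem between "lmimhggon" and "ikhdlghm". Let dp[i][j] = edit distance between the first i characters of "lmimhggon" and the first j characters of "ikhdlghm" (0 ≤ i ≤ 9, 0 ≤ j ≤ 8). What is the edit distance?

7

   ''  i  k  h  d  l  g  h  m
''  0  1  2  3  4  5  6  7  8
 l  1  1  2  3  4  4  5  6  7
 m  2  2  2  3  4  5  5  6  6
 i  3  2  3  3  4  5  6  6  7
 m  4  3  3  4  4  5  6  7  6
 h  5  4  4  3  4  5  6  6  7
 g  6  5  5  4  4  5  5  6  7
 g  7  6  6  5  5  5  5  6  7
 o  8  7  7  6  6  6  6  6  7
 n  9  8  8  7  7  7  7  7  7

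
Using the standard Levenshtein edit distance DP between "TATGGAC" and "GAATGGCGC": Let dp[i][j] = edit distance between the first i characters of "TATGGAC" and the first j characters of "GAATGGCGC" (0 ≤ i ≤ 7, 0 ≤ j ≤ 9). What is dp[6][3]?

4

   ''  G  A  A  T  G  G  C  G  C
''  0  1  2  3  4  5  6  7  8  9
 T  1  1  2  3  3  4  5  6  7  8
 A  2  2  1  2  3  4  5  6  7  8
 T  3  3  2  2  2  3  4  5  6  7
 G  4  3  3  3  3  2  3  4  5  6
 G  5  4  4  4  4  3  2  3  4  5
 A  6  5  4  4  5  4  3  3  4  5
 C  7  6  5  5  5  5  4  3  4  4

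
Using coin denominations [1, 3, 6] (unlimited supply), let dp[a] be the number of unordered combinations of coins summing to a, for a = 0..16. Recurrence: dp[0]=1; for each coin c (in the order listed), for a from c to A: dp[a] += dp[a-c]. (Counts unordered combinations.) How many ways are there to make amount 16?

after  coin     0     1     2     3     4     5     6     7     8     9    10    11    12    13    14    15    16
          1     1     1     1     1     1     1     1     1     1     1     1     1     1     1     1     1     1
          3     1     1     1     2     2     2     3     3     3     4     4     4     5     5     5     6     6
          6     1     1     1     2     2     2     4     4     4     6     6     6     9     9     9    12    12

12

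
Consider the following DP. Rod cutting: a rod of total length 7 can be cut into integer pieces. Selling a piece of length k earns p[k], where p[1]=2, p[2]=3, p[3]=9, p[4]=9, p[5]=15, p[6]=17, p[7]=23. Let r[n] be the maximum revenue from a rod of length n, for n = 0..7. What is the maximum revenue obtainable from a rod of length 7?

   n    0    1    2    3    4    5    6    7
r[n]    0    2    4    9   11   15   18   23

23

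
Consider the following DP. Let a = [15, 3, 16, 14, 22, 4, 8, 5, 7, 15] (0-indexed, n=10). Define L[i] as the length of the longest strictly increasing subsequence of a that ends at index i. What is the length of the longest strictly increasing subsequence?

   i    0    1    2    3    4    5    6    7    8    9
a[i]   15    3   16   14   22    4    8    5    7   15
L[i]    1    1    2    2    3    2    3    3    4    5

5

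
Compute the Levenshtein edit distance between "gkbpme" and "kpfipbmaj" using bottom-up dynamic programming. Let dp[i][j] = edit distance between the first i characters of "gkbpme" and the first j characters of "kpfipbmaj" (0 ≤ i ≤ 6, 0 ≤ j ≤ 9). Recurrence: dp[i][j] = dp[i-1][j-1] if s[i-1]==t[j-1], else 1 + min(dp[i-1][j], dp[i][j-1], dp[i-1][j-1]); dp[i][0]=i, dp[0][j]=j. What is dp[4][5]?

   ''  k  p  f  i  p  b  m  a  j
''  0  1  2  3  4  5  6  7  8  9
 g  1  1  2  3  4  5  6  7  8  9
 k  2  1  2  3  4  5  6  7  8  9
 b  3  2  2  3  4  5  5  6  7  8
 p  4  3  2  3  4  4  5  6  7  8
 m  5  4  3  3  4  5  5  5  6  7
 e  6  5  4  4  4  5  6  6  6  7

4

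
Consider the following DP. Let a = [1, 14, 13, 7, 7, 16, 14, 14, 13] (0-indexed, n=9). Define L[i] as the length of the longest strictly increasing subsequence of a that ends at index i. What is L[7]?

   i    0    1    2    3    4    5    6    7    8
a[i]    1   14   13    7    7   16   14   14   13
L[i]    1    2    2    2    2    3    3    3    3

3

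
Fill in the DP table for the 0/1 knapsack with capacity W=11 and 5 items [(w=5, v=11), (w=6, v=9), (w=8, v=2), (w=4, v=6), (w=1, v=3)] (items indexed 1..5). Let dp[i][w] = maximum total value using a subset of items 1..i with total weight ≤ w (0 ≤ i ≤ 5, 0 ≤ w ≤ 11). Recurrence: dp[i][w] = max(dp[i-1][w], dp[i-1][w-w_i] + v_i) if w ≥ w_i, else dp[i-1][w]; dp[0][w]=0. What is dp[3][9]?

11

i\w   0   1   2   3   4   5   6   7   8   9  10  11
  0   0   0   0   0   0   0   0   0   0   0   0   0
  1   0   0   0   0   0  11  11  11  11  11  11  11
  2   0   0   0   0   0  11  11  11  11  11  11  20
  3   0   0   0   0   0  11  11  11  11  11  11  20
  4   0   0   0   0   6  11  11  11  11  17  17  20
  5   0   3   3   3   6  11  14  14  14  17  20  20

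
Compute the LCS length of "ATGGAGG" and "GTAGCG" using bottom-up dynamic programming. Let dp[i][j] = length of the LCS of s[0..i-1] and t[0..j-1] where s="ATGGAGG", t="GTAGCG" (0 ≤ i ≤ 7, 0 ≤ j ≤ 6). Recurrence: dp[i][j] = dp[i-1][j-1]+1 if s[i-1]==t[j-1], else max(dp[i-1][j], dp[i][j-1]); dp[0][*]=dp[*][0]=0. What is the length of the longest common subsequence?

4

   ''  G  T  A  G  C  G
''  0  0  0  0  0  0  0
 A  0  0  0  1  1  1  1
 T  0  0  1  1  1  1  1
 G  0  1  1  1  2  2  2
 G  0  1  1  1  2  2  3
 A  0  1  1  2  2  2  3
 G  0  1  1  2  3  3  3
 G  0  1  1  2  3  3  4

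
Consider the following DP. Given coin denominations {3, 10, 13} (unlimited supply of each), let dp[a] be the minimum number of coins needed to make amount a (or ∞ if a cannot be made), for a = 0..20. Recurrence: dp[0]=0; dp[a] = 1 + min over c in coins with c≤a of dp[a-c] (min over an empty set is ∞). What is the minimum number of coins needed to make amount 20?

2

 a  0  1  2  3  4  5  6  7  8  9 10 11 12 13 14 15 16 17 18 19 20
dp  0  -  -  1  -  -  2  -  -  3  1  -  4  1  -  5  2  -  6  3  2
(- denotes ∞ / unreachable)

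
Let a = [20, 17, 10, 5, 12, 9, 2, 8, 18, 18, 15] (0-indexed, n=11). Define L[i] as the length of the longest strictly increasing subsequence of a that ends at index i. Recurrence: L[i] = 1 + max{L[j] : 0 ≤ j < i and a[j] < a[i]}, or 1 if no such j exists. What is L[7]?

2

   i    0    1    2    3    4    5    6    7    8    9   10
a[i]   20   17   10    5   12    9    2    8   18   18   15
L[i]    1    1    1    1    2    2    1    2    3    3    3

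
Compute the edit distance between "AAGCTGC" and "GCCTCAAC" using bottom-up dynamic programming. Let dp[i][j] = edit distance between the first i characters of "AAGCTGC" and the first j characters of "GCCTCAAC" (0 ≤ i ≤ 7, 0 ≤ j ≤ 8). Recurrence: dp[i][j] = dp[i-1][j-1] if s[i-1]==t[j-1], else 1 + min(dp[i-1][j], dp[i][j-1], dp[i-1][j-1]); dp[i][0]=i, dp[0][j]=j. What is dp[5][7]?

   ''  G  C  C  T  C  A  A  C
''  0  1  2  3  4  5  6  7  8
 A  1  1  2  3  4  5  5  6  7
 A  2  2  2  3  4  5  5  5  6
 G  3  2  3  3  4  5  6  6  6
 C  4  3  2  3  4  4  5  6  6
 T  5  4  3  3  3  4  5  6  7
 G  6  5  4  4  4  4  5  6  7
 C  7  6  5  4  5  4  5  6  6

6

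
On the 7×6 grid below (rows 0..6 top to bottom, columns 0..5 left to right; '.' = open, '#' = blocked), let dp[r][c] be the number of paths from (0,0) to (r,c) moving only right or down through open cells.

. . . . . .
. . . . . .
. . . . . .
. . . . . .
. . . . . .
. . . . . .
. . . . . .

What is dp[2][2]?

r\c   0   1   2   3   4   5
  0   1   1   1   1   1   1
  1   1   2   3   4   5   6
  2   1   3   6  10  15  21
  3   1   4  10  20  35  56
  4   1   5  15  35  70 126
  5   1   6  21  56 126 252
  6   1   7  28  84 210 462

6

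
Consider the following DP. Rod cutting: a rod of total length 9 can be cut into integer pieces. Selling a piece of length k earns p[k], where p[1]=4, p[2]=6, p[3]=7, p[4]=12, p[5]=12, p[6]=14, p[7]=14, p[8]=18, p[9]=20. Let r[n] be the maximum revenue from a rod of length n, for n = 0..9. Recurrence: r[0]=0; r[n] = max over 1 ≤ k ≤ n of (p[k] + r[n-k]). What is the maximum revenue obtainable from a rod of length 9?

   n    0    1    2    3    4    5    6    7    8    9
r[n]    0    4    8   12   16   20   24   28   32   36

36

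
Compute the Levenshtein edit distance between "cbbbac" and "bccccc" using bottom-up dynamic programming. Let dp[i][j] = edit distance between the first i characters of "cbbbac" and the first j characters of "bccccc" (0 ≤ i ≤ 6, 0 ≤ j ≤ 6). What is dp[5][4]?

4

   ''  b  c  c  c  c  c
''  0  1  2  3  4  5  6
 c  1  1  1  2  3  4  5
 b  2  1  2  2  3  4  5
 b  3  2  2  3  3  4  5
 b  4  3  3  3  4  4  5
 a  5  4  4  4  4  5  5
 c  6  5  4  4  4  4  5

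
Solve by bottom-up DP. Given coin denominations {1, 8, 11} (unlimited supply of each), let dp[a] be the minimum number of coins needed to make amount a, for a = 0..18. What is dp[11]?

 a  0  1  2  3  4  5  6  7  8  9 10 11 12 13 14 15 16 17 18
dp  0  1  2  3  4  5  6  7  1  2  3  1  2  3  4  5  2  3  4

1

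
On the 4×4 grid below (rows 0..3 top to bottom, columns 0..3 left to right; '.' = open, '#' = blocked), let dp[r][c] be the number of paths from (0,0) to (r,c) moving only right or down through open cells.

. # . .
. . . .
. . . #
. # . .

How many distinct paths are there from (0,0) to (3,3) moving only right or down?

r\c   0   1   2   3
  0   1   0   0   0
  1   1   1   1   1
  2   1   2   3   0
  3   1   0   3   3

3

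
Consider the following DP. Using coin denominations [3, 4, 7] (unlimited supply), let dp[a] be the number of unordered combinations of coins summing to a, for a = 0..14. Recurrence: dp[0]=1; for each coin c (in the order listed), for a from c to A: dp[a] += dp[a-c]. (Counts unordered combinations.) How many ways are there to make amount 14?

after  coin     0     1     2     3     4     5     6     7     8     9    10    11    12    13    14
          3     1     0     0     1     0     0     1     0     0     1     0     0     1     0     0
          4     1     0     0     1     1     0     1     1     1     1     1     1     2     1     1
          7     1     0     0     1     1     0     1     2     1     1     2     2     2     2     3

3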